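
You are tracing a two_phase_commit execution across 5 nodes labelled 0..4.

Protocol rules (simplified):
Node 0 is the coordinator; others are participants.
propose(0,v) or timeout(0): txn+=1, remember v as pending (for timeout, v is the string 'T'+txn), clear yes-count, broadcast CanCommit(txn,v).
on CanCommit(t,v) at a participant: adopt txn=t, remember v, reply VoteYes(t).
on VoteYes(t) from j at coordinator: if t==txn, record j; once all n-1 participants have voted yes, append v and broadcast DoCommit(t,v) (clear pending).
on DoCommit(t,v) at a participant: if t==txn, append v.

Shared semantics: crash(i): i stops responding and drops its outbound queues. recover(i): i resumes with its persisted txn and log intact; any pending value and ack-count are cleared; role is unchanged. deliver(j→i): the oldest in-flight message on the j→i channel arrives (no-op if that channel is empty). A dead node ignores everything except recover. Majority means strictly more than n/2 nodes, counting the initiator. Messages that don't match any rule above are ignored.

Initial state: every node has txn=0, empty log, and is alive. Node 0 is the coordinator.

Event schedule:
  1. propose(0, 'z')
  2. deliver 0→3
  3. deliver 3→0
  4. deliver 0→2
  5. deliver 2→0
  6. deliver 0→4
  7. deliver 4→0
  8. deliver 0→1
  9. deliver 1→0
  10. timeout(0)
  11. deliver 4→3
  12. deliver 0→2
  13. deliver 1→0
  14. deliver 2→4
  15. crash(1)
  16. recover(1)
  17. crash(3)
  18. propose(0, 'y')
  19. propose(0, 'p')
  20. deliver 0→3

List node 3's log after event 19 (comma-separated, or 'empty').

empty

1. propose(0,'z'):  <0:coor t1 ->
2. deliver 0→3:  <3:part t1 ->
3. deliver 3→0:  nop
4. deliver 0→2:  <2:part t1 ->
5. deliver 2→0:  nop
6. deliver 0→4:  <4:part t1 ->
7. deliver 4→0:  nop
8. deliver 0→1:  <1:part t1 ->
9. deliver 1→0:  <0:coor t1 z>
10. timeout(0):  <0:coor t2 z>
11. deliver 4→3:  nop
12. deliver 0→2:  <2:part t1 z>
13. deliver 1→0:  nop
14. deliver 2→4:  nop
15. crash(1):  <1:✗part t1 ->
16. recover(1):  <1:part t1 ->
17. crash(3):  <3:✗part t1 ->
18. propose(0,'y'):  <0:coor t3 z>
19. propose(0,'p'):  <0:coor t4 z>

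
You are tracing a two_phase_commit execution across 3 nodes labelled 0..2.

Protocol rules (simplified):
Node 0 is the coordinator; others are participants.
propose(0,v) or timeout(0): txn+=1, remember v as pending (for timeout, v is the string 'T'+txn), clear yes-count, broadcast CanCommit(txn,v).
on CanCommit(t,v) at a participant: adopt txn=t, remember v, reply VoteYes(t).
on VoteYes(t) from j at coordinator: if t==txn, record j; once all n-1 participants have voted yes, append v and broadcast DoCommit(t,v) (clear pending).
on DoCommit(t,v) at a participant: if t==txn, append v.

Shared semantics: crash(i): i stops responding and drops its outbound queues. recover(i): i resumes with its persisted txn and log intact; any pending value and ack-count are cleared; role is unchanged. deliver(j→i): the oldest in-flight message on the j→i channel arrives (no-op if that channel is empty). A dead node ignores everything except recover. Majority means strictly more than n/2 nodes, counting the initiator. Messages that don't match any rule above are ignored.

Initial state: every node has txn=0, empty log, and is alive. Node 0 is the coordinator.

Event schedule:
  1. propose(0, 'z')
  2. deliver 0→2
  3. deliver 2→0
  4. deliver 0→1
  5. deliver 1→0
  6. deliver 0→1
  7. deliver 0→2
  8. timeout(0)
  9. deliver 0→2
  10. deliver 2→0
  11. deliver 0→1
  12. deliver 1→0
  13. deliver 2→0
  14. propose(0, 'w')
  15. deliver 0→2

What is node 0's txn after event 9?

2

1. propose(0,'z'):  <0:coor t1 ->
2. deliver 0→2:  <2:part t1 ->
3. deliver 2→0:  nop
4. deliver 0→1:  <1:part t1 ->
5. deliver 1→0:  <0:coor t1 z>
6. deliver 0→1:  <1:part t1 z>
7. deliver 0→2:  <2:part t1 z>
8. timeout(0):  <0:coor t2 z>
9. deliver 0→2:  <2:part t2 z>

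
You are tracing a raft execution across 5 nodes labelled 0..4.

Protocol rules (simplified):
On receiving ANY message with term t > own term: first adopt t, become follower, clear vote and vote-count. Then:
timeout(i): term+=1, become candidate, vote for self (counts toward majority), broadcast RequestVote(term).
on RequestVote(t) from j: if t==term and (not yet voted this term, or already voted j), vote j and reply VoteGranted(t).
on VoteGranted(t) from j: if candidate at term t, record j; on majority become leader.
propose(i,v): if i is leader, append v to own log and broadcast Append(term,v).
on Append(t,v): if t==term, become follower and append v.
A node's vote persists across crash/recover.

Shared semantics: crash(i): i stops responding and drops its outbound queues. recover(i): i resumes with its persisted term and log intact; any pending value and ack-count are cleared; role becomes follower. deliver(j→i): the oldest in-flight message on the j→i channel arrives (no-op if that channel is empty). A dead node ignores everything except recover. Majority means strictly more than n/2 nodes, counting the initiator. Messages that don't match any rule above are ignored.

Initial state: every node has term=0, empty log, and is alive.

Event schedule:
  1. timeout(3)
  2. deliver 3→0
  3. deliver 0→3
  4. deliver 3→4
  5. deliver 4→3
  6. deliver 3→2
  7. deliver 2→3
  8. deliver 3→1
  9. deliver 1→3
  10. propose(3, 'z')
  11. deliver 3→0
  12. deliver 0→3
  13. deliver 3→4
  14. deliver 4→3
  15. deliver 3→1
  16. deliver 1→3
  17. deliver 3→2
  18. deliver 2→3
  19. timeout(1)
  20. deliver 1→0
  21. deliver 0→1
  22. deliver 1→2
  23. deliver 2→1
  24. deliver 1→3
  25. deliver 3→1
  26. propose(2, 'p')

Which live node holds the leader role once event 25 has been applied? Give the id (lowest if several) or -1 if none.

step 1 timeout(3): 3={cand,t=1,log=-}
step 2 deliver 3→0: 0={foll,t=1,log=-}
step 3 deliver 0→3: —
step 4 deliver 3→4: 4={foll,t=1,log=-}
step 5 deliver 4→3: 3={lead,t=1,log=-}
step 6 deliver 3→2: 2={foll,t=1,log=-}
step 7 deliver 2→3: —
step 8 deliver 3→1: 1={foll,t=1,log=-}
step 9 deliver 1→3: —
step 10 propose(3,'z'): 3={lead,t=1,log=z}
step 11 deliver 3→0: 0={foll,t=1,log=z}
step 12 deliver 0→3: —
step 13 deliver 3→4: 4={foll,t=1,log=z}
step 14 deliver 4→3: —
step 15 deliver 3→1: 1={foll,t=1,log=z}
step 16 deliver 1→3: —
step 17 deliver 3→2: 2={foll,t=1,log=z}
step 18 deliver 2→3: —
step 19 timeout(1): 1={cand,t=2,log=z}
step 20 deliver 1→0: 0={foll,t=2,log=z}
step 21 deliver 0→1: —
step 22 deliver 1→2: 2={foll,t=2,log=z}
step 23 deliver 2→1: 1={lead,t=2,log=z}
step 24 deliver 1→3: 3={foll,t=2,log=z}
step 25 deliver 3→1: —

1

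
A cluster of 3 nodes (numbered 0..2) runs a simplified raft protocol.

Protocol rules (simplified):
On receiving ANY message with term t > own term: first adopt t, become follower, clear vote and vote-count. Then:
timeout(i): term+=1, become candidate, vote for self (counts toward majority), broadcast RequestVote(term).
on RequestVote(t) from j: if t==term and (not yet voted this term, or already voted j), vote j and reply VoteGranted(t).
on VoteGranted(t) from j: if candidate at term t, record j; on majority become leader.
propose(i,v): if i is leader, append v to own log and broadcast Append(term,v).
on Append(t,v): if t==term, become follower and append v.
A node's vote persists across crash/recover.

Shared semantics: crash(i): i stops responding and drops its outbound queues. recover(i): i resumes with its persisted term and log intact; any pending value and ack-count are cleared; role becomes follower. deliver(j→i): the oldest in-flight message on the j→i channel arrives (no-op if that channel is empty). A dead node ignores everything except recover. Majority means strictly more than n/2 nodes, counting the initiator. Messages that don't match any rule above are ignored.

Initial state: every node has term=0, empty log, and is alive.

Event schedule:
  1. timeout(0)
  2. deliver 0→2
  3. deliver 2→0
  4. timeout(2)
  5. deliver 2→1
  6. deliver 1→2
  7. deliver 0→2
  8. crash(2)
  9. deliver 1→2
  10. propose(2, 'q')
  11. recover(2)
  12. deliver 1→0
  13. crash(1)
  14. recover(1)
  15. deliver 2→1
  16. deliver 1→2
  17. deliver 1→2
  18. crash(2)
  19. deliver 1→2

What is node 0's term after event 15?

e1 timeout(0): 0[cand,t=1,-]
e2 deliver 0→2: 2[foll,t=1,-]
e3 deliver 2→0: 0[lead,t=1,-]
e4 timeout(2): 2[cand,t=2,-]
e5 deliver 2→1: 1[foll,t=2,-]
e6 deliver 1→2: 2[lead,t=2,-]
e7 deliver 0→2: ·
e8 crash(2): 2[✗lead,t=2,-]
e9 deliver 1→2: ·
e10 propose(2,'q'): ·
e11 recover(2): 2[foll,t=2,-]
e12 deliver 1→0: ·
e13 crash(1): 1[✗foll,t=2,-]
e14 recover(1): 1[foll,t=2,-]
e15 deliver 2→1: ·

1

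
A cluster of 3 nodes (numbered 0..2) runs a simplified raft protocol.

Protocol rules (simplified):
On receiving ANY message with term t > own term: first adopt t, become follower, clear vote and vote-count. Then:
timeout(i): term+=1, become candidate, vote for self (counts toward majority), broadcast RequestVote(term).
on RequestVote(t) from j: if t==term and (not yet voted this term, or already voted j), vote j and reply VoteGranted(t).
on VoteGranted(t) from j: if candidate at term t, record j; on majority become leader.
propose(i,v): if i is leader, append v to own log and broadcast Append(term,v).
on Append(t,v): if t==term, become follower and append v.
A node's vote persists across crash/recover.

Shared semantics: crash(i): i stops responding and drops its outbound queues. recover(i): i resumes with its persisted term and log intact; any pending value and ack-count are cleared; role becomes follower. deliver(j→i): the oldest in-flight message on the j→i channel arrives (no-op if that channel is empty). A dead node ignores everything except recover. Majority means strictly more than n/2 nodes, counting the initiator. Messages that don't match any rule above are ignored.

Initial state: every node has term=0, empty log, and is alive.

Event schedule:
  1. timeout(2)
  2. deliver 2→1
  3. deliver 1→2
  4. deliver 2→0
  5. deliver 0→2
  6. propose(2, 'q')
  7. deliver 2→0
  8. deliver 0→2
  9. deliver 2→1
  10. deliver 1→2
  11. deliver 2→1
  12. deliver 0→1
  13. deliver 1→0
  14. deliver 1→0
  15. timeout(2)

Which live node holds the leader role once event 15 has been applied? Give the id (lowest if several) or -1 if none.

step 1 timeout(2): 2={cand,t=1,log=-}
step 2 deliver 2→1: 1={foll,t=1,log=-}
step 3 deliver 1→2: 2={lead,t=1,log=-}
step 4 deliver 2→0: 0={foll,t=1,log=-}
step 5 deliver 0→2: —
step 6 propose(2,'q'): 2={lead,t=1,log=q}
step 7 deliver 2→0: 0={foll,t=1,log=q}
step 8 deliver 0→2: —
step 9 deliver 2→1: 1={foll,t=1,log=q}
step 10 deliver 1→2: —
step 11 deliver 2→1: —
step 12 deliver 0→1: —
step 13 deliver 1→0: —
step 14 deliver 1→0: —
step 15 timeout(2): 2={cand,t=2,log=q}

-1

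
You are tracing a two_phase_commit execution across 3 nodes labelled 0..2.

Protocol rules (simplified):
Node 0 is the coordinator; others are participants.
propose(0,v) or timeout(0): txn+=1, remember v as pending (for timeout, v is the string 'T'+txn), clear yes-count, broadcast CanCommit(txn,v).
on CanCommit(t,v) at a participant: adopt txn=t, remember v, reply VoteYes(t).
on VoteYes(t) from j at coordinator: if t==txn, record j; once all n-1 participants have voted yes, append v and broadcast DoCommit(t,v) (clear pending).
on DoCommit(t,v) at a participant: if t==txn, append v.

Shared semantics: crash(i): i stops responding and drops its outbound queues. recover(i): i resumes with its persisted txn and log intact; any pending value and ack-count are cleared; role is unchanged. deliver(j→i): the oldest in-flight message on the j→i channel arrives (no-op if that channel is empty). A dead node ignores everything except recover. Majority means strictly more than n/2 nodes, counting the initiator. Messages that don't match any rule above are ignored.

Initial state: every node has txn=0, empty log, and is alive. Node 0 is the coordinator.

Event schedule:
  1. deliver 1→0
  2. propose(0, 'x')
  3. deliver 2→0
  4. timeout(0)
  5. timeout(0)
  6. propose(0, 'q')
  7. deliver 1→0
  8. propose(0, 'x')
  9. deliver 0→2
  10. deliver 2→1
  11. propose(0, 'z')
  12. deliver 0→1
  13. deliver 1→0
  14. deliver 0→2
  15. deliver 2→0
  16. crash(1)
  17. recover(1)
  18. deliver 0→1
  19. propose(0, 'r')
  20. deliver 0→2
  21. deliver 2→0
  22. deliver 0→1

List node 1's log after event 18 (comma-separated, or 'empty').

empty

1. deliver 1→0:  nop
2. propose(0,'x'):  <0:coor t1 ->
3. deliver 2→0:  nop
4. timeout(0):  <0:coor t2 ->
5. timeout(0):  <0:coor t3 ->
6. propose(0,'q'):  <0:coor t4 ->
7. deliver 1→0:  nop
8. propose(0,'x'):  <0:coor t5 ->
9. deliver 0→2:  <2:part t1 ->
10. deliver 2→1:  nop
11. propose(0,'z'):  <0:coor t6 ->
12. deliver 0→1:  <1:part t1 ->
13. deliver 1→0:  nop
14. deliver 0→2:  <2:part t2 ->
15. deliver 2→0:  nop
16. crash(1):  <1:✗part t1 ->
17. recover(1):  <1:part t1 ->
18. deliver 0→1:  <1:part t2 ->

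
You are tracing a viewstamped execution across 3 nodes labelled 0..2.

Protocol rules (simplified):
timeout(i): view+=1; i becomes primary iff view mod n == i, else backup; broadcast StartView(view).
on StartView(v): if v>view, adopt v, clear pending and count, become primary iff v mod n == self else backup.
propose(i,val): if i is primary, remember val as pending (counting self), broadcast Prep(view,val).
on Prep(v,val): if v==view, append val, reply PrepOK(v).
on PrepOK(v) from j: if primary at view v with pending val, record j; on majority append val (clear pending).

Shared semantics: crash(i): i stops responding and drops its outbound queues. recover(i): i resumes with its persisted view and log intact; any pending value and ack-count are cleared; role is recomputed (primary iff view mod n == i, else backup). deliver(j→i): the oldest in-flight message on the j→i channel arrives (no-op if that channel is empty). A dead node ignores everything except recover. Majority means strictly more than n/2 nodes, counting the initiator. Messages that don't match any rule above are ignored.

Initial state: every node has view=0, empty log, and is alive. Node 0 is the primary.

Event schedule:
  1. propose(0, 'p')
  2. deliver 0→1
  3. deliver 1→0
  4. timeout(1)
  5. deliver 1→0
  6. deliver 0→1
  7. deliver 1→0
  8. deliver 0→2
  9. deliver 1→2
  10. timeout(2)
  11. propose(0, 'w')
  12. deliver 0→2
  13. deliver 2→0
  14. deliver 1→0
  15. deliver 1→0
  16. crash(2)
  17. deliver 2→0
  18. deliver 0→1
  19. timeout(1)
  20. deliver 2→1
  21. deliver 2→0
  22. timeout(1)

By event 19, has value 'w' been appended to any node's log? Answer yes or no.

no

1. propose(0,'p'):  nop
2. deliver 0→1:  <1:back v0 p>
3. deliver 1→0:  <0:prim v0 p>
4. timeout(1):  <1:prim v1 p>
5. deliver 1→0:  <0:back v1 p>
6. deliver 0→1:  nop
7. deliver 1→0:  nop
8. deliver 0→2:  <2:back v0 p>
9. deliver 1→2:  <2:back v1 p>
10. timeout(2):  <2:prim v2 p>
11. propose(0,'w'):  nop
12. deliver 0→2:  nop
13. deliver 2→0:  nop
14. deliver 1→0:  nop
15. deliver 1→0:  nop
16. crash(2):  <2:✗prim v2 p>
17. deliver 2→0:  nop
18. deliver 0→1:  nop
19. timeout(1):  <1:back v2 p>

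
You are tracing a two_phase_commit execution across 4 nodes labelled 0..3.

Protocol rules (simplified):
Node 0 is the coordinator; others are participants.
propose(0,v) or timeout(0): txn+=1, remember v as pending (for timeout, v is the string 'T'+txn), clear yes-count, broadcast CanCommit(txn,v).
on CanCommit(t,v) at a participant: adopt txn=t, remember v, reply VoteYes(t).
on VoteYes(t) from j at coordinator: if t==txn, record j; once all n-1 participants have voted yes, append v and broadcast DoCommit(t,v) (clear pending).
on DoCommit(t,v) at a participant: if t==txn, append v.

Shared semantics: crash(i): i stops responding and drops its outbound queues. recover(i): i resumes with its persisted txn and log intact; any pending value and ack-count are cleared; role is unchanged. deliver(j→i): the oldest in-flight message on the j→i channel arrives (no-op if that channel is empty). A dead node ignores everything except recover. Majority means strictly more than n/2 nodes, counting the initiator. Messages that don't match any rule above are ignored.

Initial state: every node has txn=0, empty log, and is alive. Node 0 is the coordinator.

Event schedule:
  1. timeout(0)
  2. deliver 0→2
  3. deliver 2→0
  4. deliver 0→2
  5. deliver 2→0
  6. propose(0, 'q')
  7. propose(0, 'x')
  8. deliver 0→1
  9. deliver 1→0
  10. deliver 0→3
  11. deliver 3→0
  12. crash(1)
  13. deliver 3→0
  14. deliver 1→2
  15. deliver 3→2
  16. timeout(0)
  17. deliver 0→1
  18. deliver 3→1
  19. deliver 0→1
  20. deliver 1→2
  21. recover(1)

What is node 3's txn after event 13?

1

e1 timeout(0): 0[coor,t=1,-]
e2 deliver 0→2: 2[part,t=1,-]
e3 deliver 2→0: ·
e4 deliver 0→2: ·
e5 deliver 2→0: ·
e6 propose(0,'q'): 0[coor,t=2,-]
e7 propose(0,'x'): 0[coor,t=3,-]
e8 deliver 0→1: 1[part,t=1,-]
e9 deliver 1→0: ·
e10 deliver 0→3: 3[part,t=1,-]
e11 deliver 3→0: ·
e12 crash(1): 1[✗part,t=1,-]
e13 deliver 3→0: ·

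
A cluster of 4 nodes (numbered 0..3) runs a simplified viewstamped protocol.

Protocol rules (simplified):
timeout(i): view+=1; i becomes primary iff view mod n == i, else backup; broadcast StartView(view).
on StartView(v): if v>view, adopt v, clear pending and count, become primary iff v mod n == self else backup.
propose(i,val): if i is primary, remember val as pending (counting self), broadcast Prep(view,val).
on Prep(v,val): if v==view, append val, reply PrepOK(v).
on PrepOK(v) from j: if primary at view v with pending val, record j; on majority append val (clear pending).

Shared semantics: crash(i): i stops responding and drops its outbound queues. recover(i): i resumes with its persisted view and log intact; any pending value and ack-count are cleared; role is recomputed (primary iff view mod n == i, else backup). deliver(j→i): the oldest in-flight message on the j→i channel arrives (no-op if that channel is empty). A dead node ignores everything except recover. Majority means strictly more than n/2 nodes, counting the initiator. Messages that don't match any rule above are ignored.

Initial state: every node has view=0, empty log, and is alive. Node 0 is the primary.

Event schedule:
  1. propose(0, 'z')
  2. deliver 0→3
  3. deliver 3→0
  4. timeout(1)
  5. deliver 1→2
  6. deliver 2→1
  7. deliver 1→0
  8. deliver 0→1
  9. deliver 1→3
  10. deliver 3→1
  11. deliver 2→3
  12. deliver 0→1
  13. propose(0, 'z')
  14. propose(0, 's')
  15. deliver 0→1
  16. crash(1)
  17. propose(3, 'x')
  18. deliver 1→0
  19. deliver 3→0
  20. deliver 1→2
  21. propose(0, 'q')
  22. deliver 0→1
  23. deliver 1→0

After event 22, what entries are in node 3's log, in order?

z

step 1 propose(0,'z'): —
step 2 deliver 0→3: 3={back,v=0,log=z}
step 3 deliver 3→0: —
step 4 timeout(1): 1={prim,v=1,log=-}
step 5 deliver 1→2: 2={back,v=1,log=-}
step 6 deliver 2→1: —
step 7 deliver 1→0: 0={back,v=1,log=-}
step 8 deliver 0→1: —
step 9 deliver 1→3: 3={back,v=1,log=z}
step 10 deliver 3→1: —
step 11 deliver 2→3: —
step 12 deliver 0→1: —
step 13 propose(0,'z'): —
step 14 propose(0,'s'): —
step 15 deliver 0→1: —
step 16 crash(1): 1={✗prim,v=1,log=-}
step 17 propose(3,'x'): —
step 18 deliver 1→0: —
step 19 deliver 3→0: —
step 20 deliver 1→2: —
step 21 propose(0,'q'): —
step 22 deliver 0→1: —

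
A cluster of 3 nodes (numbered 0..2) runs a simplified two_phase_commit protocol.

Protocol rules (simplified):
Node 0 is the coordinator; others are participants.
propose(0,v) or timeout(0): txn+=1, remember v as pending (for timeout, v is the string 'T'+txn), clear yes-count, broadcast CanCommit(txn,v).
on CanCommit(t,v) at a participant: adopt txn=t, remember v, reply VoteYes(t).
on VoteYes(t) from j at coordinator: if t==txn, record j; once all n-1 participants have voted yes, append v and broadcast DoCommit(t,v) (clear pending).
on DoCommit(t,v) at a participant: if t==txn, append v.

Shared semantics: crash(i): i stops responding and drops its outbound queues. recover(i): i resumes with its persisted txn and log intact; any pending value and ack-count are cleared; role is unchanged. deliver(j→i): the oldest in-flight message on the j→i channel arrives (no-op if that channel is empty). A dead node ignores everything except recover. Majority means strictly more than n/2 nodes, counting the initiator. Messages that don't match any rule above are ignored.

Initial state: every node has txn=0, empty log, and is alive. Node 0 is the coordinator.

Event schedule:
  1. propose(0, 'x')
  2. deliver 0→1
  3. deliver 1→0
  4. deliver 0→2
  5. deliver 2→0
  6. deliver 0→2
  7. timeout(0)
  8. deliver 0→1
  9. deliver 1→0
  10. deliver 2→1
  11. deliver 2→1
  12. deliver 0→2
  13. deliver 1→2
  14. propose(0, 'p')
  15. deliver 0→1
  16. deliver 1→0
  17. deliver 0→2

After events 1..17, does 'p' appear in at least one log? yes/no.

no

e1 propose(0,'x'): 0[coor,t=1,-]
e2 deliver 0→1: 1[part,t=1,-]
e3 deliver 1→0: ·
e4 deliver 0→2: 2[part,t=1,-]
e5 deliver 2→0: 0[coor,t=1,x]
e6 deliver 0→2: 2[part,t=1,x]
e7 timeout(0): 0[coor,t=2,x]
e8 deliver 0→1: 1[part,t=1,x]
e9 deliver 1→0: ·
e10 deliver 2→1: ·
e11 deliver 2→1: ·
e12 deliver 0→2: 2[part,t=2,x]
e13 deliver 1→2: ·
e14 propose(0,'p'): 0[coor,t=3,x]
e15 deliver 0→1: 1[part,t=2,x]
e16 deliver 1→0: ·
e17 deliver 0→2: 2[part,t=3,x]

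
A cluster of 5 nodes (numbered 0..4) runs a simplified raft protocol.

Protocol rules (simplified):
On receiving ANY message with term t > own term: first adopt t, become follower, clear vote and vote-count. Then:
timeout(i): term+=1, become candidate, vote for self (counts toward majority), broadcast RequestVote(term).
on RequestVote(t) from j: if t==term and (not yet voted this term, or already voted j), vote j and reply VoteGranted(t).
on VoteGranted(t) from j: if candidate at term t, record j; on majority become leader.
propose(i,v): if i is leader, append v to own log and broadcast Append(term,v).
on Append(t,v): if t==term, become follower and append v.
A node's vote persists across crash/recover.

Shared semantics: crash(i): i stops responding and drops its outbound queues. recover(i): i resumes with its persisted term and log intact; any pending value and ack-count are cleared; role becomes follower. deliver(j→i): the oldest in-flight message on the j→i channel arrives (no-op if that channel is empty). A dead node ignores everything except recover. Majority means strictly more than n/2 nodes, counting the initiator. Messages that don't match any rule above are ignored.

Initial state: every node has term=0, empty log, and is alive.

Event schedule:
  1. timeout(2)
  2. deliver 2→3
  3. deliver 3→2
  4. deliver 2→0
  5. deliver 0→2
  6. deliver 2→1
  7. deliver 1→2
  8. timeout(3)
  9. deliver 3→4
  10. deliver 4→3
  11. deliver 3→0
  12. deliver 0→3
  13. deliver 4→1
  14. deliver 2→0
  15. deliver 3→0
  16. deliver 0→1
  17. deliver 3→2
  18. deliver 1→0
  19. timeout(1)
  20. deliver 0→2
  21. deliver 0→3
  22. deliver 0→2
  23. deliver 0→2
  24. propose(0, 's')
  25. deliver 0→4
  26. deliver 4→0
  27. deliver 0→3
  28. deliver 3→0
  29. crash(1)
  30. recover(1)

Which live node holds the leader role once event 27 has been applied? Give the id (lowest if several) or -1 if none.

1. timeout(2):  <2:cand t1 ->
2. deliver 2→3:  <3:foll t1 ->
3. deliver 3→2:  nop
4. deliver 2→0:  <0:foll t1 ->
5. deliver 0→2:  <2:lead t1 ->
6. deliver 2→1:  <1:foll t1 ->
7. deliver 1→2:  nop
8. timeout(3):  <3:cand t2 ->
9. deliver 3→4:  <4:foll t2 ->
10. deliver 4→3:  nop
11. deliver 3→0:  <0:foll t2 ->
12. deliver 0→3:  <3:lead t2 ->
13. deliver 4→1:  nop
14. deliver 2→0:  nop
15. deliver 3→0:  nop
16. deliver 0→1:  nop
17. deliver 3→2:  <2:foll t2 ->
18. deliver 1→0:  nop
19. timeout(1):  <1:cand t2 ->
20. deliver 0→2:  nop
21. deliver 0→3:  nop
22. deliver 0→2:  nop
23. deliver 0→2:  nop
24. propose(0,'s'):  nop
25. deliver 0→4:  nop
26. deliver 4→0:  nop
27. deliver 0→3:  nop

3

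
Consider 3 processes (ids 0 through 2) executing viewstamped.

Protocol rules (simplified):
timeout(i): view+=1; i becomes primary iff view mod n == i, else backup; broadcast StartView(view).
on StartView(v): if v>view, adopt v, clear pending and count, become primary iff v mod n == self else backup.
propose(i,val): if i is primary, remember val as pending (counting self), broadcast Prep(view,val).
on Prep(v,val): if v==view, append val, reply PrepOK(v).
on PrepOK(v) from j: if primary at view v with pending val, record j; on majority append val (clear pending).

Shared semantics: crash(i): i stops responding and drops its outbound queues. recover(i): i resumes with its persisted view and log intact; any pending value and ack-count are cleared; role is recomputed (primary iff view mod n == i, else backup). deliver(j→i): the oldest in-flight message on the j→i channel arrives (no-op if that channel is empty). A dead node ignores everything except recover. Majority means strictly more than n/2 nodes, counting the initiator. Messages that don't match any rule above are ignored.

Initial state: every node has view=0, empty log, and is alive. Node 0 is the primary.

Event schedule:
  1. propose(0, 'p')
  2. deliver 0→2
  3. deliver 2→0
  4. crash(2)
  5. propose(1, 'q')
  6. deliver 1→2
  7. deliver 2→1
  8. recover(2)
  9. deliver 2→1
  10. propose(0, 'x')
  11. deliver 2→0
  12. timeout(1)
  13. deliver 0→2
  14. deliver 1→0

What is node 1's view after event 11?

0

after 1 — propose(0,'p'): ·
after 2 — deliver 0→2: n2:back/v0/[p]
after 3 — deliver 2→0: n0:prim/v0/[p]
after 4 — crash(2): n2:✗back/v0/[p]
after 5 — propose(1,'q'): ·
after 6 — deliver 1→2: ·
after 7 — deliver 2→1: ·
after 8 — recover(2): n2:back/v0/[p]
after 9 — deliver 2→1: ·
after 10 — propose(0,'x'): ·
after 11 — deliver 2→0: ·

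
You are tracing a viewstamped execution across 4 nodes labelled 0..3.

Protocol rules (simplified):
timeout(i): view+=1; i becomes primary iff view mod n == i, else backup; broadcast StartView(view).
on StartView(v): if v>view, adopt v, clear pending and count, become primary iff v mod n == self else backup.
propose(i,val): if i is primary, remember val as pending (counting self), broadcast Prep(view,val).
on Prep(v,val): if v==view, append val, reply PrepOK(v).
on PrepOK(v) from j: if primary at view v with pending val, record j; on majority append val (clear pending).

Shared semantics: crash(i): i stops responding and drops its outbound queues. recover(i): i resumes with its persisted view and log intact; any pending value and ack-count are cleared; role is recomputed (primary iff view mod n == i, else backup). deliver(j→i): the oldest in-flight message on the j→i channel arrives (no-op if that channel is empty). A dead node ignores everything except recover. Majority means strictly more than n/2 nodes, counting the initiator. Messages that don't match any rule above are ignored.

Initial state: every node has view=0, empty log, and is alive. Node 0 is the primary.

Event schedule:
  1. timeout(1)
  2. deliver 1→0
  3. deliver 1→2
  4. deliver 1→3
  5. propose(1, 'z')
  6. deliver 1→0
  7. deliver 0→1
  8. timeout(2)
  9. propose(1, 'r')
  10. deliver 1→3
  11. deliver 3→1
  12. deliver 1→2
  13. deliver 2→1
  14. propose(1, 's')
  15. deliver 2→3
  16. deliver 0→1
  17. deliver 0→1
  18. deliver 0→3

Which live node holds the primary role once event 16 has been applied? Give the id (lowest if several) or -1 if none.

step 1 timeout(1): 1={prim,v=1,log=-}
step 2 deliver 1→0: 0={back,v=1,log=-}
step 3 deliver 1→2: 2={back,v=1,log=-}
step 4 deliver 1→3: 3={back,v=1,log=-}
step 5 propose(1,'z'): —
step 6 deliver 1→0: 0={back,v=1,log=z}
step 7 deliver 0→1: —
step 8 timeout(2): 2={prim,v=2,log=-}
step 9 propose(1,'r'): —
step 10 deliver 1→3: 3={back,v=1,log=z}
step 11 deliver 3→1: —
step 12 deliver 1→2: —
step 13 deliver 2→1: 1={back,v=2,log=-}
step 14 propose(1,'s'): —
step 15 deliver 2→3: 3={back,v=2,log=z}
step 16 deliver 0→1: —

2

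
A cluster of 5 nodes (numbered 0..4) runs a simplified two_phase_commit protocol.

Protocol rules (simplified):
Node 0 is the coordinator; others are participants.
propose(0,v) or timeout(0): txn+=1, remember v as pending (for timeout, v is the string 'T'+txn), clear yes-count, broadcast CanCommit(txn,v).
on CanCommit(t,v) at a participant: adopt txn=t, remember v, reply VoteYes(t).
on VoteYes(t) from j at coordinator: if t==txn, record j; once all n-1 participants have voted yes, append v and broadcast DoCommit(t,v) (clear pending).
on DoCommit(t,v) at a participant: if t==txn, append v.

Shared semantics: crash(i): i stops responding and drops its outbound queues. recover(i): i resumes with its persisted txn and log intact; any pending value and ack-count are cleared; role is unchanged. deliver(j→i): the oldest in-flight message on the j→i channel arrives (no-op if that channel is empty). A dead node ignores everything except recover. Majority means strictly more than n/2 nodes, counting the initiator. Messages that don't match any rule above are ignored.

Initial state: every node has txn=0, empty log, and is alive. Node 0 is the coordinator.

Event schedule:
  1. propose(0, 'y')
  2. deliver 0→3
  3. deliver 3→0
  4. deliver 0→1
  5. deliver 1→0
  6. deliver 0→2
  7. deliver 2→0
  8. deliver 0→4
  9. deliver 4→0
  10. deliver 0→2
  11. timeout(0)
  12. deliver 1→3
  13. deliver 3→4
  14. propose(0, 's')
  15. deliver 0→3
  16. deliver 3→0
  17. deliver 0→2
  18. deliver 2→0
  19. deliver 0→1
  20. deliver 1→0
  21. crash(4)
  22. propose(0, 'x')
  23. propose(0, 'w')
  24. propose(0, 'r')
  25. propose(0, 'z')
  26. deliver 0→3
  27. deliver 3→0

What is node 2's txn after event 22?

2

[1] propose(0,'y') → N0(coor t1 [-])
[2] deliver 0→3 → N3(part t1 [-])
[3] deliver 3→0 → ∅
[4] deliver 0→1 → N1(part t1 [-])
[5] deliver 1→0 → ∅
[6] deliver 0→2 → N2(part t1 [-])
[7] deliver 2→0 → ∅
[8] deliver 0→4 → N4(part t1 [-])
[9] deliver 4→0 → N0(coor t1 [y])
[10] deliver 0→2 → N2(part t1 [y])
[11] timeout(0) → N0(coor t2 [y])
[12] deliver 1→3 → ∅
[13] deliver 3→4 → ∅
[14] propose(0,'s') → N0(coor t3 [y])
[15] deliver 0→3 → N3(part t1 [y])
[16] deliver 3→0 → ∅
[17] deliver 0→2 → N2(part t2 [y])
[18] deliver 2→0 → ∅
[19] deliver 0→1 → N1(part t1 [y])
[20] deliver 1→0 → ∅
[21] crash(4) → N4(✗part t1 [-])
[22] propose(0,'x') → N0(coor t4 [y])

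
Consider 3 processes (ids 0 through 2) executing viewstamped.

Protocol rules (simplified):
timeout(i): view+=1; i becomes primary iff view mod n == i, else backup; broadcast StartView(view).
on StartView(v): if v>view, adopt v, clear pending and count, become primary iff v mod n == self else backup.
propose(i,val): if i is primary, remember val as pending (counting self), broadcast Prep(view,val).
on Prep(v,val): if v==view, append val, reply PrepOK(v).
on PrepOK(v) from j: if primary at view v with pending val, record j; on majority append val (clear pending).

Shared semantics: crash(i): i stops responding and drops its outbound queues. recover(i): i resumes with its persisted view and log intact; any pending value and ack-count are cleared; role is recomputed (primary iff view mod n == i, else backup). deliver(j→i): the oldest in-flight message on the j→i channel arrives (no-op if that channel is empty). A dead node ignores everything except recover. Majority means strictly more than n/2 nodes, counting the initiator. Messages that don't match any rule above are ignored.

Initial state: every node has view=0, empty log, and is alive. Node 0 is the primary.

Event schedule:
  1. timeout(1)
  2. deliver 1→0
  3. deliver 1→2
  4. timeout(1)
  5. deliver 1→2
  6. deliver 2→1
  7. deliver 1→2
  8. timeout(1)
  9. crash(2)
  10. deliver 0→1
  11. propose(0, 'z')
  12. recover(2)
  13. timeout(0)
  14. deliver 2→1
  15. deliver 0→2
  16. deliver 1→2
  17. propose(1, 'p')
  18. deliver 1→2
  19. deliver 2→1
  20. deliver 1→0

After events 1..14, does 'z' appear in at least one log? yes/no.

no

step 1 timeout(1): 1={prim,v=1,log=-}
step 2 deliver 1→0: 0={back,v=1,log=-}
step 3 deliver 1→2: 2={back,v=1,log=-}
step 4 timeout(1): 1={back,v=2,log=-}
step 5 deliver 1→2: 2={prim,v=2,log=-}
step 6 deliver 2→1: —
step 7 deliver 1→2: —
step 8 timeout(1): 1={back,v=3,log=-}
step 9 crash(2): 2={✗prim,v=2,log=-}
step 10 deliver 0→1: —
step 11 propose(0,'z'): —
step 12 recover(2): 2={prim,v=2,log=-}
step 13 timeout(0): 0={back,v=2,log=-}
step 14 deliver 2→1: —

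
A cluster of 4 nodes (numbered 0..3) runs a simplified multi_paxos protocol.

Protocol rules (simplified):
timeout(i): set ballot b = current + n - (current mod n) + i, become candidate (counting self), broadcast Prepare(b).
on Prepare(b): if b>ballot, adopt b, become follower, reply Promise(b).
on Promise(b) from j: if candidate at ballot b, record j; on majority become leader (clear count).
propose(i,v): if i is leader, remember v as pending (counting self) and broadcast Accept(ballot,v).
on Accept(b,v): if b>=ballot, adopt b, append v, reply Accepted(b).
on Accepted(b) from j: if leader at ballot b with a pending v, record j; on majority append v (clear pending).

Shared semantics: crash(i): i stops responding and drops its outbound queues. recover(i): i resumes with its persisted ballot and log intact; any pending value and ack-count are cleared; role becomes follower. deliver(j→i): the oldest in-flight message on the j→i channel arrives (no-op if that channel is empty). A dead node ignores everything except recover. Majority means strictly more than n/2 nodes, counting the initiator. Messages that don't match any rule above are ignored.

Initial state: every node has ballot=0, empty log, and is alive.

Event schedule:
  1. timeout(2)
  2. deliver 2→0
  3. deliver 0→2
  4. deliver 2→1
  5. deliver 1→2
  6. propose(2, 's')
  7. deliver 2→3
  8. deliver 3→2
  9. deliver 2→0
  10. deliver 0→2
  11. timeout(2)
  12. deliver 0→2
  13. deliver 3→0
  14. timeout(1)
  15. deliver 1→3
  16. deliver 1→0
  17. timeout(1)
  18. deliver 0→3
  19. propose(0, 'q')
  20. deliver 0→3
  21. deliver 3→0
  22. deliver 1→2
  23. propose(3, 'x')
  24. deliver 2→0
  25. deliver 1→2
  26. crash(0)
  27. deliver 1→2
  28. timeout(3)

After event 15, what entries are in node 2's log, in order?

step 1 timeout(2): 2={cand,b=6,log=-}
step 2 deliver 2→0: 0={foll,b=6,log=-}
step 3 deliver 0→2: —
step 4 deliver 2→1: 1={foll,b=6,log=-}
step 5 deliver 1→2: 2={lead,b=6,log=-}
step 6 propose(2,'s'): —
step 7 deliver 2→3: 3={foll,b=6,log=-}
step 8 deliver 3→2: —
step 9 deliver 2→0: 0={foll,b=6,log=s}
step 10 deliver 0→2: —
step 11 timeout(2): 2={cand,b=10,log=-}
step 12 deliver 0→2: —
step 13 deliver 3→0: —
step 14 timeout(1): 1={cand,b=9,log=-}
step 15 deliver 1→3: 3={foll,b=9,log=-}

empty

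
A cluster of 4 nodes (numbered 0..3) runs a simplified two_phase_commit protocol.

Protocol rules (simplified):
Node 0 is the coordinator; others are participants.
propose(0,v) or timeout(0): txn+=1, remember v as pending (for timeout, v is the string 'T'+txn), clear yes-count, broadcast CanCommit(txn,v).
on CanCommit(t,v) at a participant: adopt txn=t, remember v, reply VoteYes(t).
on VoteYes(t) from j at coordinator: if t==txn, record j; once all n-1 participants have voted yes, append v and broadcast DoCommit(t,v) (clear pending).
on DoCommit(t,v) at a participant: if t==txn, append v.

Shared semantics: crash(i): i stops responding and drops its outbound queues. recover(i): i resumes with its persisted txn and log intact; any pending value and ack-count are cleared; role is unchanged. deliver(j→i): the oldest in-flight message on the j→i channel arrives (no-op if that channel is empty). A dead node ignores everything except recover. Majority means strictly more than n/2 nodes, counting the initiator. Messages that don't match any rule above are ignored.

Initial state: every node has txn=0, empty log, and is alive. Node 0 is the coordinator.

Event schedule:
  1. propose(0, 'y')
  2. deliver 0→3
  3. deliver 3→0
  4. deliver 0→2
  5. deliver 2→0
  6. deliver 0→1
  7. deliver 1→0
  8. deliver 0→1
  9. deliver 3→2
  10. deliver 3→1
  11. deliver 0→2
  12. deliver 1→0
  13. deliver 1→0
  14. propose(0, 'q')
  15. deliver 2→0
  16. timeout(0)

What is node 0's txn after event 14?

e1 propose(0,'y'): 0[coor,t=1,-]
e2 deliver 0→3: 3[part,t=1,-]
e3 deliver 3→0: ·
e4 deliver 0→2: 2[part,t=1,-]
e5 deliver 2→0: ·
e6 deliver 0→1: 1[part,t=1,-]
e7 deliver 1→0: 0[coor,t=1,y]
e8 deliver 0→1: 1[part,t=1,y]
e9 deliver 3→2: ·
e10 deliver 3→1: ·
e11 deliver 0→2: 2[part,t=1,y]
e12 deliver 1→0: ·
e13 deliver 1→0: ·
e14 propose(0,'q'): 0[coor,t=2,y]

2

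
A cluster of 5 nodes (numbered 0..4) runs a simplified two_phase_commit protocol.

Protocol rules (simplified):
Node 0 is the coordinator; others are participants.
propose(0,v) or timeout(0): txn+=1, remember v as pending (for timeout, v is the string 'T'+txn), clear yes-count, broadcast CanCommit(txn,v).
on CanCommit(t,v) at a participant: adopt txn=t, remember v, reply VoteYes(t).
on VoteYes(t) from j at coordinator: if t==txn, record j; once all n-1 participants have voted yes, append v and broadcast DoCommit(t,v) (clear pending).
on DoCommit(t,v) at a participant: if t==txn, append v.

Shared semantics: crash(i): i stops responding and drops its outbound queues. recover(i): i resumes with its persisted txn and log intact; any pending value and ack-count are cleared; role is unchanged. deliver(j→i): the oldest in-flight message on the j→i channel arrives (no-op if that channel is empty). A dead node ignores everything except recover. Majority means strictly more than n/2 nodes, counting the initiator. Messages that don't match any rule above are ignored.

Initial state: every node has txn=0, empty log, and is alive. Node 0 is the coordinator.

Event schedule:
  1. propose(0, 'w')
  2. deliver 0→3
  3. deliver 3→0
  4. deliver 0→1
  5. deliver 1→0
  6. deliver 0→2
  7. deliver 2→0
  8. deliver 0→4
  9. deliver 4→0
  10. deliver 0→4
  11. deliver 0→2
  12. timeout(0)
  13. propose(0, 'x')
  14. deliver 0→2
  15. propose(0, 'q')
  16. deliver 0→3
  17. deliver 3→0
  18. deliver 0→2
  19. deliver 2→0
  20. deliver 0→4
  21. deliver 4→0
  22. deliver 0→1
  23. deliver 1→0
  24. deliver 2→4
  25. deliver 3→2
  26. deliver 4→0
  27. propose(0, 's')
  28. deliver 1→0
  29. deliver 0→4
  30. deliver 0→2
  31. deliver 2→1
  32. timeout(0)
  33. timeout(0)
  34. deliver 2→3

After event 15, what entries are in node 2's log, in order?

after 1 — propose(0,'w'): n0:coor/t1/[-]
after 2 — deliver 0→3: n3:part/t1/[-]
after 3 — deliver 3→0: ·
after 4 — deliver 0→1: n1:part/t1/[-]
after 5 — deliver 1→0: ·
after 6 — deliver 0→2: n2:part/t1/[-]
after 7 — deliver 2→0: ·
after 8 — deliver 0→4: n4:part/t1/[-]
after 9 — deliver 4→0: n0:coor/t1/[w]
after 10 — deliver 0→4: n4:part/t1/[w]
after 11 — deliver 0→2: n2:part/t1/[w]
after 12 — timeout(0): n0:coor/t2/[w]
after 13 — propose(0,'x'): n0:coor/t3/[w]
after 14 — deliver 0→2: n2:part/t2/[w]
after 15 — propose(0,'q'): n0:coor/t4/[w]

w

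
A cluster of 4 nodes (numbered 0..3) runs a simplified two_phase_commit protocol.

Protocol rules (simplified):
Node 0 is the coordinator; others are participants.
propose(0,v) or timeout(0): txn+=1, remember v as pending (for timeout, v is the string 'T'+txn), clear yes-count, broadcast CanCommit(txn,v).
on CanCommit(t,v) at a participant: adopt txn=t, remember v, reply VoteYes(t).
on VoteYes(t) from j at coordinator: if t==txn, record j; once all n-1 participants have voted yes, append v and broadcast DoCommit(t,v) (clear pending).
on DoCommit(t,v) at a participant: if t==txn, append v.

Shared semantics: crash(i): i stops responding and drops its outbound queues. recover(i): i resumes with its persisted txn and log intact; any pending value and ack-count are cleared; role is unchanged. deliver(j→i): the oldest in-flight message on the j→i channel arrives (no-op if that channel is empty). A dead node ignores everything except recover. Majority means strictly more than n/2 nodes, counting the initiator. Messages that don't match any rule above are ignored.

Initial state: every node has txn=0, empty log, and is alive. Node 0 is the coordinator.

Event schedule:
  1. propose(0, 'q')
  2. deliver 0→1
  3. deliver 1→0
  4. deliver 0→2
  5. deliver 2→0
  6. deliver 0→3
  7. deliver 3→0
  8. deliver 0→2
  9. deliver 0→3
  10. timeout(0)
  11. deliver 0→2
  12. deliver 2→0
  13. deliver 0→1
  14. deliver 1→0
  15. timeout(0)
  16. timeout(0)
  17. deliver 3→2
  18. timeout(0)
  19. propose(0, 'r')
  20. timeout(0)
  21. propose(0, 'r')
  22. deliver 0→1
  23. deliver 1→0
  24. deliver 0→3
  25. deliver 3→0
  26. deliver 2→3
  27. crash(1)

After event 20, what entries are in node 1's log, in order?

1. propose(0,'q'):  <0:coor t1 ->
2. deliver 0→1:  <1:part t1 ->
3. deliver 1→0:  nop
4. deliver 0→2:  <2:part t1 ->
5. deliver 2→0:  nop
6. deliver 0→3:  <3:part t1 ->
7. deliver 3→0:  <0:coor t1 q>
8. deliver 0→2:  <2:part t1 q>
9. deliver 0→3:  <3:part t1 q>
10. timeout(0):  <0:coor t2 q>
11. deliver 0→2:  <2:part t2 q>
12. deliver 2→0:  nop
13. deliver 0→1:  <1:part t1 q>
14. deliver 1→0:  nop
15. timeout(0):  <0:coor t3 q>
16. timeout(0):  <0:coor t4 q>
17. deliver 3→2:  nop
18. timeout(0):  <0:coor t5 q>
19. propose(0,'r'):  <0:coor t6 q>
20. timeout(0):  <0:coor t7 q>

q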